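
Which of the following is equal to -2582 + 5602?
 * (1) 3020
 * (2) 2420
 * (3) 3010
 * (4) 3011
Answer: 1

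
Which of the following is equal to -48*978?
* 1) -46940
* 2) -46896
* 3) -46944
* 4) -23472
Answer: 3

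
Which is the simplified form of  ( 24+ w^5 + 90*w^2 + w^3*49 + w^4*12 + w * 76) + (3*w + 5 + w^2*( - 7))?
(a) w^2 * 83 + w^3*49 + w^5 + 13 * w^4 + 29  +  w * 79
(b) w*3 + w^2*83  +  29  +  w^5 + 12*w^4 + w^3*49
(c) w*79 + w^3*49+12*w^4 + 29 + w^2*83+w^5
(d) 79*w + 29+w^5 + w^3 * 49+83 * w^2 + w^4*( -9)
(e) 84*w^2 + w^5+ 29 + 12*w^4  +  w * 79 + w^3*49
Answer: c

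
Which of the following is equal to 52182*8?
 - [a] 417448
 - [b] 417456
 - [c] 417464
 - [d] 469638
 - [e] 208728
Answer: b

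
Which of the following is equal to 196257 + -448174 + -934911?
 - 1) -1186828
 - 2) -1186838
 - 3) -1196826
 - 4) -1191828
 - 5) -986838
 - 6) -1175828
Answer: 1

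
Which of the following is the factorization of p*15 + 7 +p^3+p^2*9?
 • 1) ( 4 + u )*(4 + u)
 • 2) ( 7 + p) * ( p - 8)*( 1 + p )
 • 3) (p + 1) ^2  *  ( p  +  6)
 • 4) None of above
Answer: 4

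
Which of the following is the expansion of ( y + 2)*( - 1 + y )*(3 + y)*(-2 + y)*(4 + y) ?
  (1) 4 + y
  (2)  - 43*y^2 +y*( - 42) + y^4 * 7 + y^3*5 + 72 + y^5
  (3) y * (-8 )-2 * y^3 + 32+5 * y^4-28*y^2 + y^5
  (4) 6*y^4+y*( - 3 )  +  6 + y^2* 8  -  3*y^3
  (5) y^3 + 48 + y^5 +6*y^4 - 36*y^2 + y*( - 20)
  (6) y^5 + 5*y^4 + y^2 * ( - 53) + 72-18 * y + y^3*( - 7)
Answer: 5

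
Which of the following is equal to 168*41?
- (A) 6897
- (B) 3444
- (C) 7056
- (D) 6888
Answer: D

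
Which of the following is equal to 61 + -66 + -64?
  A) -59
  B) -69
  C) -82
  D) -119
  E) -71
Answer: B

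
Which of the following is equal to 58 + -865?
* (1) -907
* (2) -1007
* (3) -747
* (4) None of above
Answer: 4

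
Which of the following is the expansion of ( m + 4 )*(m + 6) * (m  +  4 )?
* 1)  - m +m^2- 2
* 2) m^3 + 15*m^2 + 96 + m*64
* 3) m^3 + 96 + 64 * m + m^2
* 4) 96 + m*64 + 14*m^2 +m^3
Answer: 4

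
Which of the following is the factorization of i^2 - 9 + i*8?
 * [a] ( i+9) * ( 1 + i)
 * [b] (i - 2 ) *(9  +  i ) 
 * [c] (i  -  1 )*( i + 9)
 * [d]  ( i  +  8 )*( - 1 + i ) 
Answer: c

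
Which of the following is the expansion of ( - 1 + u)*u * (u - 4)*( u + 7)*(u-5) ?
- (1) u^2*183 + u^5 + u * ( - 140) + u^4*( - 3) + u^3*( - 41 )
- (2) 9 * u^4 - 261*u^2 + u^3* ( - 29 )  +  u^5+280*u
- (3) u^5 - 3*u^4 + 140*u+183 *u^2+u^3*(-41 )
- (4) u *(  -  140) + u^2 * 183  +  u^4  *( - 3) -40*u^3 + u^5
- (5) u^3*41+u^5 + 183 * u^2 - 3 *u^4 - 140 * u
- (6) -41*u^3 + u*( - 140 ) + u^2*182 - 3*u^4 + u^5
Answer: 1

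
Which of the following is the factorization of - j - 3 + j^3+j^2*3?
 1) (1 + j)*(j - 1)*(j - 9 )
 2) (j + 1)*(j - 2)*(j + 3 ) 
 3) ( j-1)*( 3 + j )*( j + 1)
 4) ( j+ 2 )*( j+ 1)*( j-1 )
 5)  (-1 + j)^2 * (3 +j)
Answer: 3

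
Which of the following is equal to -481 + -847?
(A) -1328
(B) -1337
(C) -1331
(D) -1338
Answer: A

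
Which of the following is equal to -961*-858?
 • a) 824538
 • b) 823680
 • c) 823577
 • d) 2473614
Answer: a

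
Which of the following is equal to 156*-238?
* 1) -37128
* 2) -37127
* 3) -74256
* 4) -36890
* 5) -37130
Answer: 1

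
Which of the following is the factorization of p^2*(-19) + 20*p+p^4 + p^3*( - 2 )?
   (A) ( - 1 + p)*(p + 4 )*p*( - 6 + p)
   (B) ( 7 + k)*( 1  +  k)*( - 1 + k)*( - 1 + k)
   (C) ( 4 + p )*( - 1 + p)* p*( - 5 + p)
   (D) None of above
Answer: C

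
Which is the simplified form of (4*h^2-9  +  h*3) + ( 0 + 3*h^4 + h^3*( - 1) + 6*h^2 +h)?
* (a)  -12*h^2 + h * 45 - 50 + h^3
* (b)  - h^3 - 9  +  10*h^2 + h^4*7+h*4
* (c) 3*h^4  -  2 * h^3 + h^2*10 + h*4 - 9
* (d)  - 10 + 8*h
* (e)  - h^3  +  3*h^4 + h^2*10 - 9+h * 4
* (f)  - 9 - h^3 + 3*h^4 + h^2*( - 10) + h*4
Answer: e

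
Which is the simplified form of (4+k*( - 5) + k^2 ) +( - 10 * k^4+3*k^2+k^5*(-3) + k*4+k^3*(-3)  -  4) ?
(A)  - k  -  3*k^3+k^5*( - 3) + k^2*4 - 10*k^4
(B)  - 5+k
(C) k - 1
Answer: A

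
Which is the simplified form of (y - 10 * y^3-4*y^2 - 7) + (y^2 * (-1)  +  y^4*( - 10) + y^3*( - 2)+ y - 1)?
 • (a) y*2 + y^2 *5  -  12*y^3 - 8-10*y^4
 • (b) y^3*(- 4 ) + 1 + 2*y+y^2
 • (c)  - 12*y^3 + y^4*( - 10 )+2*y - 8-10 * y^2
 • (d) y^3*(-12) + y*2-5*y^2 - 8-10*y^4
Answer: d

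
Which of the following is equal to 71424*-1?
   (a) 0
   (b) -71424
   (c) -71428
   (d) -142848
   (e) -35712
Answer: b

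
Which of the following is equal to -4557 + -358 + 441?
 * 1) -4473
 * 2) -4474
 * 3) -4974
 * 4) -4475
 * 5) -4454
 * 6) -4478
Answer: 2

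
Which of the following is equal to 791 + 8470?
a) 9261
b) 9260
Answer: a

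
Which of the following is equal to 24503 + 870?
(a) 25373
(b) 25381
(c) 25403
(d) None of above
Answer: a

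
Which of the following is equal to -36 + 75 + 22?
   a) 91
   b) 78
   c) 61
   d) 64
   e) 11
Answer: c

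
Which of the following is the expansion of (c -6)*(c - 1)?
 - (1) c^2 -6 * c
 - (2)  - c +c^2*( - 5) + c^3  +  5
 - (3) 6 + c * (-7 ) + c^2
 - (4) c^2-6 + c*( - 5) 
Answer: 3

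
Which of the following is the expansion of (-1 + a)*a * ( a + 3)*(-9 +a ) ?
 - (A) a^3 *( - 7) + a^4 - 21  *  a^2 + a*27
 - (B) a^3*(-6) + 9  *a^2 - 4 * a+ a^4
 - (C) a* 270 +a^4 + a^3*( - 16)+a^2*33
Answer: A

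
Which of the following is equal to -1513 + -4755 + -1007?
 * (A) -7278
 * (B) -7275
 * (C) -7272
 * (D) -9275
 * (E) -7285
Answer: B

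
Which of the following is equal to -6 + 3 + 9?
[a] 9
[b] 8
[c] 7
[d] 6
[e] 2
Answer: d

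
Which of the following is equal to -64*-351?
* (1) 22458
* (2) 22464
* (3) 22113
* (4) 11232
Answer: 2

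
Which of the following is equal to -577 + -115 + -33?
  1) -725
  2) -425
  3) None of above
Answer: 1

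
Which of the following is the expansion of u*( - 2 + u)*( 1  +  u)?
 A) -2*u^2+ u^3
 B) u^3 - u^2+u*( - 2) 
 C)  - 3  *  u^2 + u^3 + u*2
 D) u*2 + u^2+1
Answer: B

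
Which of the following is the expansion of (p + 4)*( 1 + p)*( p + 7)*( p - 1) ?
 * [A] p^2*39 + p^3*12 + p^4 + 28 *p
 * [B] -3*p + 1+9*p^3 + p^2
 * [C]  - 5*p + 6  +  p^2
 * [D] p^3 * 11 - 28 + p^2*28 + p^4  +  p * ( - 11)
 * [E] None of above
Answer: E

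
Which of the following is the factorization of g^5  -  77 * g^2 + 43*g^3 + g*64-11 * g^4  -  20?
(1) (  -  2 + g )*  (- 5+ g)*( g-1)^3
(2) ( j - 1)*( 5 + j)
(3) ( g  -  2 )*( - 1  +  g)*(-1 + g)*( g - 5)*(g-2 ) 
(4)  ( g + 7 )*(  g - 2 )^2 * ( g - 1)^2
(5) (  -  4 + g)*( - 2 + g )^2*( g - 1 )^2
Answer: 3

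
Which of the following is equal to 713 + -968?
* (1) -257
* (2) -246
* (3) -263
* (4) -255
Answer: 4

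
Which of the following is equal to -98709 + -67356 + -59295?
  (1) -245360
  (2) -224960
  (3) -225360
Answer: 3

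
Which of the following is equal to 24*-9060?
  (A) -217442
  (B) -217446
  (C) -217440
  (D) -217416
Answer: C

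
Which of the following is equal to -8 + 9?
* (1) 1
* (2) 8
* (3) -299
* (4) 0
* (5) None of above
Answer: 1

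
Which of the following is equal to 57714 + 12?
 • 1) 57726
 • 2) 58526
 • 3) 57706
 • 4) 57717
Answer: 1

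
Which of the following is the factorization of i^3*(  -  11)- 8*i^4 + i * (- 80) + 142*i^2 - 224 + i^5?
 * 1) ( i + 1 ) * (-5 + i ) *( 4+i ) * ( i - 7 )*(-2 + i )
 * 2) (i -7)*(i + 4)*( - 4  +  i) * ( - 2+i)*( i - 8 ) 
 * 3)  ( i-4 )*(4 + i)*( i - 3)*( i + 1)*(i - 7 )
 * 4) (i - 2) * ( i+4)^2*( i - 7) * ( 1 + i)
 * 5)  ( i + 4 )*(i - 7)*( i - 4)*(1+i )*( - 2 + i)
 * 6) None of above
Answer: 5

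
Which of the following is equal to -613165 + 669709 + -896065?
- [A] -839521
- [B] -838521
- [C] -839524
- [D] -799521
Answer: A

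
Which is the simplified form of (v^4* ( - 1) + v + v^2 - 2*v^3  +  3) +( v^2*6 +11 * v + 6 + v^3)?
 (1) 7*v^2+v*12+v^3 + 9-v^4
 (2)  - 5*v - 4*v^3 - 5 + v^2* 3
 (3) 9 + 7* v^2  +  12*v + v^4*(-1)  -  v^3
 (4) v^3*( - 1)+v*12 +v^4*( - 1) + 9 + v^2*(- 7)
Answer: 3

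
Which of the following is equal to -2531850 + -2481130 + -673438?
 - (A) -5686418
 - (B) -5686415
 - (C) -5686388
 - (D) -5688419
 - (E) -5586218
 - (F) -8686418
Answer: A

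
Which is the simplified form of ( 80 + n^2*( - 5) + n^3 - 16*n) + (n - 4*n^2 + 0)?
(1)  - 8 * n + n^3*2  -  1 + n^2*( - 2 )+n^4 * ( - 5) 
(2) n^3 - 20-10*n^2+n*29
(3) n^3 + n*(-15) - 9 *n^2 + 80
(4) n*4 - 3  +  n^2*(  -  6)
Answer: 3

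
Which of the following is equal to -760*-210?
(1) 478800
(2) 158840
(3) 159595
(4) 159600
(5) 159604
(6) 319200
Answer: 4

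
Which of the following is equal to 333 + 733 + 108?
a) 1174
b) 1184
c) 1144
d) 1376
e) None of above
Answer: a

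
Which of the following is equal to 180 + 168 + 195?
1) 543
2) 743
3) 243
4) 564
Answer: 1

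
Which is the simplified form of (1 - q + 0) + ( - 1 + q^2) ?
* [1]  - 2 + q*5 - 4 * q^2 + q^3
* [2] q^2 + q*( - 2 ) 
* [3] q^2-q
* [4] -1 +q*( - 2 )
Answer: 3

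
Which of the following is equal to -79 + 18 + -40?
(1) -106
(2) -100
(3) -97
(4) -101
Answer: 4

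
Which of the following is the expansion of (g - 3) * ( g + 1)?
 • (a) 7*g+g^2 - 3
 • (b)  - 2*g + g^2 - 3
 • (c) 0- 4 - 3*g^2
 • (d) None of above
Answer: b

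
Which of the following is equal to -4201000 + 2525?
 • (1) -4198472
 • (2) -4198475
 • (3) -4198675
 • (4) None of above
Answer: 2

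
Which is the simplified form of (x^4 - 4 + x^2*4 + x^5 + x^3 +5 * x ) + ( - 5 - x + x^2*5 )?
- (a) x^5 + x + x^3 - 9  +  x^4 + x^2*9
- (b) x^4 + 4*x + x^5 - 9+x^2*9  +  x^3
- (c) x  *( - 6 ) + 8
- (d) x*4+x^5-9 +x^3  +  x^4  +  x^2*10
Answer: b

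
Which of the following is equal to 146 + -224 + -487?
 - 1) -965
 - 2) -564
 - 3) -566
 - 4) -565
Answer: 4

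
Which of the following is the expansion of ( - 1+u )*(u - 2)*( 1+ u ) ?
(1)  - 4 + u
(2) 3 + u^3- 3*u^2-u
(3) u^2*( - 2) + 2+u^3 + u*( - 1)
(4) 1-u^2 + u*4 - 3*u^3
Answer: 3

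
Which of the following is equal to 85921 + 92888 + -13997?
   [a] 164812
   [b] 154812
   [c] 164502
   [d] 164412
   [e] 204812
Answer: a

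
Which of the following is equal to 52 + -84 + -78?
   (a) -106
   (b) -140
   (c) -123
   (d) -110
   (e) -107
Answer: d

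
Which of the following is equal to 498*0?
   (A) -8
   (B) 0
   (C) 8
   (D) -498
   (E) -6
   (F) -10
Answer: B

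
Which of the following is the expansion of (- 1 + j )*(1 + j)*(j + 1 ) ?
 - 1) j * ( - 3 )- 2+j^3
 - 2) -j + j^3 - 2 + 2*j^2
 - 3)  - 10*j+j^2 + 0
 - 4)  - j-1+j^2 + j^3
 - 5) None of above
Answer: 4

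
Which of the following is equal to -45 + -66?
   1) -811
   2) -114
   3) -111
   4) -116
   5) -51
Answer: 3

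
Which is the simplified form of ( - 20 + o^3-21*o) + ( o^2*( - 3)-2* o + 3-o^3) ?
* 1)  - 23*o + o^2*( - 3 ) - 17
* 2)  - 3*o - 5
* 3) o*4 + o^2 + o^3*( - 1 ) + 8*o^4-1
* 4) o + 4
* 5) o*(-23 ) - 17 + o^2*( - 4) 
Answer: 1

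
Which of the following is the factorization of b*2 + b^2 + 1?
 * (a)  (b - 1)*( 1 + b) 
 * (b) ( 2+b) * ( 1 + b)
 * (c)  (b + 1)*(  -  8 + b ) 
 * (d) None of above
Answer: d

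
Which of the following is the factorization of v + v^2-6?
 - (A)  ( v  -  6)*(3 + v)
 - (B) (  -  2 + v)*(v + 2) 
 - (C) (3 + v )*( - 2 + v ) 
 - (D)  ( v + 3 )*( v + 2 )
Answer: C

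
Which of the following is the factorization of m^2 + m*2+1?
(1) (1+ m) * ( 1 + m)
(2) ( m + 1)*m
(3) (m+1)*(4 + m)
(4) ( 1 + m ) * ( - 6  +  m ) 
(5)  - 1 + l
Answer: 1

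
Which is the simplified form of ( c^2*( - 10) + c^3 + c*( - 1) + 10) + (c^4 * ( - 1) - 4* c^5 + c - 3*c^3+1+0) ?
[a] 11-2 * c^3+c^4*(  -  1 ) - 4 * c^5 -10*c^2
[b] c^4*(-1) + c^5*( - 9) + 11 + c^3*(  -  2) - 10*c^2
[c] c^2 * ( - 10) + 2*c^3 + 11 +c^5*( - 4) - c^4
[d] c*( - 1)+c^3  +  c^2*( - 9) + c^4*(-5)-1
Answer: a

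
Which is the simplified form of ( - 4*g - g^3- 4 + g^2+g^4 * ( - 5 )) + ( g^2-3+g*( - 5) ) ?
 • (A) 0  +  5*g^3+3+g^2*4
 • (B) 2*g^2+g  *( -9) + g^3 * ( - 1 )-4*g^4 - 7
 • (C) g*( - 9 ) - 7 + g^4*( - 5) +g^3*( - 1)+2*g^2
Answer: C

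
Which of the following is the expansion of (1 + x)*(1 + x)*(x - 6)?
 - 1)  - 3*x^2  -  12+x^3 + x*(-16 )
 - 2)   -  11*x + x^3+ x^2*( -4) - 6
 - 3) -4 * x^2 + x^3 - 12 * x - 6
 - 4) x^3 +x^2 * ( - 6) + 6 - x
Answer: 2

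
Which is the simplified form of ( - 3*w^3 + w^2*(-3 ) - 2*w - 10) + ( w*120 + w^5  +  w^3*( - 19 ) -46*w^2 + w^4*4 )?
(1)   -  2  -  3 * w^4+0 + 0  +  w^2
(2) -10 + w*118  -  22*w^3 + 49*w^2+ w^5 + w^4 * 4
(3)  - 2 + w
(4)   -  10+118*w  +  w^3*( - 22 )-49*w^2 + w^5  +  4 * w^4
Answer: 4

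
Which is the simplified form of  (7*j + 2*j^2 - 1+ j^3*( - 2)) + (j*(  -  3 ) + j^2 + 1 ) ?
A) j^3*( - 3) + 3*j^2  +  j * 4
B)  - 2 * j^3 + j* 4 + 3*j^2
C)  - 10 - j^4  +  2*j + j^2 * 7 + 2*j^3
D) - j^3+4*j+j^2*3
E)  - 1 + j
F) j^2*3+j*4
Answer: B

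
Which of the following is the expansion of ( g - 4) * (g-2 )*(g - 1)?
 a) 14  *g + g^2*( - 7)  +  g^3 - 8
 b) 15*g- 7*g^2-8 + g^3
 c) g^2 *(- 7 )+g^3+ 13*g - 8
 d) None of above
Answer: a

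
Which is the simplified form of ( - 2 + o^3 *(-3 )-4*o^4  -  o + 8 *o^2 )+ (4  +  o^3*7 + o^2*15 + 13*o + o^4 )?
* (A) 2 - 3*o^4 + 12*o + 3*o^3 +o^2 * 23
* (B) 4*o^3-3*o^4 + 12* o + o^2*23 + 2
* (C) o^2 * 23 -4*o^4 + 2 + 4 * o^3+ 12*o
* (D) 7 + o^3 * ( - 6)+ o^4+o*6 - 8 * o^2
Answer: B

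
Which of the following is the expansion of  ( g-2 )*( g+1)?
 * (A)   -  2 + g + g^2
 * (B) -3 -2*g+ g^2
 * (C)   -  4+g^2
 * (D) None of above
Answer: D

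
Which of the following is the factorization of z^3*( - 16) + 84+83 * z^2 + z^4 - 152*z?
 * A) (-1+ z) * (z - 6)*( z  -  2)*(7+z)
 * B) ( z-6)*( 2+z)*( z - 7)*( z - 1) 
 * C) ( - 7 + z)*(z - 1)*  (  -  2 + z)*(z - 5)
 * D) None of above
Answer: D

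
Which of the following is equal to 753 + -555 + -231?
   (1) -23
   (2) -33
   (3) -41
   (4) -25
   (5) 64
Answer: 2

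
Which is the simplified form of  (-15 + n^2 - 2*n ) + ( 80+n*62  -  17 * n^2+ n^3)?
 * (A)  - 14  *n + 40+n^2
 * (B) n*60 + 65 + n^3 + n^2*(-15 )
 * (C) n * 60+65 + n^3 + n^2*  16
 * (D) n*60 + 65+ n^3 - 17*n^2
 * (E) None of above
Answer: E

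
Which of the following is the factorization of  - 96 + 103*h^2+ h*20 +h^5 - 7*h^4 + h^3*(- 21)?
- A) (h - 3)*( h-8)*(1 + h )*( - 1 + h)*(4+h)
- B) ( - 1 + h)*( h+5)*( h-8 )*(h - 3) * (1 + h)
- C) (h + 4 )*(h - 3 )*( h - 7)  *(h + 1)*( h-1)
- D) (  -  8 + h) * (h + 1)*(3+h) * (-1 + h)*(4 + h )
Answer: A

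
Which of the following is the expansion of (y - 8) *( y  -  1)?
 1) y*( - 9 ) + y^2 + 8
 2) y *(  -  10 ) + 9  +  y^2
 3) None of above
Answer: 1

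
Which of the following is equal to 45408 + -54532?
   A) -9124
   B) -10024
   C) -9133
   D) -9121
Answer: A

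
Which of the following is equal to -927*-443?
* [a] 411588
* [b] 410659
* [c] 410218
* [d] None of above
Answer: d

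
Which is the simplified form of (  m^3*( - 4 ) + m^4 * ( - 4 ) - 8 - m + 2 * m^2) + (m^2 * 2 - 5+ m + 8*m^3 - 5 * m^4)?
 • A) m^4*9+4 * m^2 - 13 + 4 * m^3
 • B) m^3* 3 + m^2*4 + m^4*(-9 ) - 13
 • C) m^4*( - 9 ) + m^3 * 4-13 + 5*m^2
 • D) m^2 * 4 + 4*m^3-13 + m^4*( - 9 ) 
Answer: D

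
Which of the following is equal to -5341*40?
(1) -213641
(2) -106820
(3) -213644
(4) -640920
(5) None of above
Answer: 5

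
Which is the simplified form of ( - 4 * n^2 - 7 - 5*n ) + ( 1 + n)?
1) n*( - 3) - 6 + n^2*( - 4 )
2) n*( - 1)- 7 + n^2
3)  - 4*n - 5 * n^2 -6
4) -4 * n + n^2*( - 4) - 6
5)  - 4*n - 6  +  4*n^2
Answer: 4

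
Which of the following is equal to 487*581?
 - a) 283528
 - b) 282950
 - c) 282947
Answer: c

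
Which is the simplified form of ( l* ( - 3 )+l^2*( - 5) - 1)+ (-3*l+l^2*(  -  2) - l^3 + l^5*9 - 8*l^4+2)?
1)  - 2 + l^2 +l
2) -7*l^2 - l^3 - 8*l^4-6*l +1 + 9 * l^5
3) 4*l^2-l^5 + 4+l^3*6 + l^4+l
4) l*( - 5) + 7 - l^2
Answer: 2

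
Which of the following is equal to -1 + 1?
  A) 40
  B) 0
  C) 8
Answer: B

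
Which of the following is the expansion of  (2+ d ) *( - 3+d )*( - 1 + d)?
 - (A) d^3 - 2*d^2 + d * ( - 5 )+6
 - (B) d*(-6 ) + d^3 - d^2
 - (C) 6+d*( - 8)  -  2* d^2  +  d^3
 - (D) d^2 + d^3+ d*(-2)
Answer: A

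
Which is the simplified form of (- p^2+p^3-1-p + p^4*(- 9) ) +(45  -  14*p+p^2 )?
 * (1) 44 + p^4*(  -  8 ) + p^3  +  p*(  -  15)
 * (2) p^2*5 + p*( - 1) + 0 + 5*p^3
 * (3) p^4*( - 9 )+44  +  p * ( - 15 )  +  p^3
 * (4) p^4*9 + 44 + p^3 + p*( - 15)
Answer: 3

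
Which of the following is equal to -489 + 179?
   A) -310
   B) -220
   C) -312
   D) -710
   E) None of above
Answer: A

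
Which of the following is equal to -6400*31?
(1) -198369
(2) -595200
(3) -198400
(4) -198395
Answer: 3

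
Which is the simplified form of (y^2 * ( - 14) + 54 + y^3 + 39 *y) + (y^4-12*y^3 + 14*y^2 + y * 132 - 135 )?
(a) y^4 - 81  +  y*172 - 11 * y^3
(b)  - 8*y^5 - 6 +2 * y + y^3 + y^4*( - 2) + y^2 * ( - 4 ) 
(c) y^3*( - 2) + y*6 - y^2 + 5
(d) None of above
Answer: d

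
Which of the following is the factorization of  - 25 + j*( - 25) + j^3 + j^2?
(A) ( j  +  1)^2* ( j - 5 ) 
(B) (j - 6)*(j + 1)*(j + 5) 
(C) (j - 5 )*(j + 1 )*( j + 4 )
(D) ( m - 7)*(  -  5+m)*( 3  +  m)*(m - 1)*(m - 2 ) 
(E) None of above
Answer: E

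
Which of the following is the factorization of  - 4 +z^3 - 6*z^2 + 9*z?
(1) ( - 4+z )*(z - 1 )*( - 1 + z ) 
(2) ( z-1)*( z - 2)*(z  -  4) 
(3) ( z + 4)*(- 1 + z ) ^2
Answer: 1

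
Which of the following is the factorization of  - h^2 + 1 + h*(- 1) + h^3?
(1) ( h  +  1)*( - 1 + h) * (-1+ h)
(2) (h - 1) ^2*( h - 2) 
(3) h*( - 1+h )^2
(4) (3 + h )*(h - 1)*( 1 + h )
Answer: 1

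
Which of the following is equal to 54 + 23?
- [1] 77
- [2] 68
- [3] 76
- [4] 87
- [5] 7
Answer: 1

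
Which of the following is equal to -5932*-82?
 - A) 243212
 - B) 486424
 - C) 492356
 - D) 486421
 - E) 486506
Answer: B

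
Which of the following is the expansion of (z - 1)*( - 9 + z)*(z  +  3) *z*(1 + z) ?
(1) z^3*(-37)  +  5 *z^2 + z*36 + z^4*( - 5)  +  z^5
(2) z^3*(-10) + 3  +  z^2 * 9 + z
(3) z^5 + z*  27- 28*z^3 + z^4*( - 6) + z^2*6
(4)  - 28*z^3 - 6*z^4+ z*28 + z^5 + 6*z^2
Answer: 3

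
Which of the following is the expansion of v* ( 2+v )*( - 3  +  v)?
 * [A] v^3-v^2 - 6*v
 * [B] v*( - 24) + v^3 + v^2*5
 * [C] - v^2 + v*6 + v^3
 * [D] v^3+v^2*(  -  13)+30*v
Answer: A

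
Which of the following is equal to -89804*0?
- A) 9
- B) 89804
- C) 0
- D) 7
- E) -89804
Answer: C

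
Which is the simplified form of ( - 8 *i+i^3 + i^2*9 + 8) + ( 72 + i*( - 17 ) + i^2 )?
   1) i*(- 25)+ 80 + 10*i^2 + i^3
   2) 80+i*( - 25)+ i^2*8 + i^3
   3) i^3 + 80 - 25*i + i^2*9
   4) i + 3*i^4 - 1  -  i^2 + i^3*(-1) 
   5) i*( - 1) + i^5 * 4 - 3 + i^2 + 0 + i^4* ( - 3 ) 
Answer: 1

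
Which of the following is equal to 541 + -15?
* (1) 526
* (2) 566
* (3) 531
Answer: 1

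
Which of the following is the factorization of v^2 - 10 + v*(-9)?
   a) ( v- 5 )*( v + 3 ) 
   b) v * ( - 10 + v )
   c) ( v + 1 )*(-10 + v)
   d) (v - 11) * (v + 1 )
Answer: c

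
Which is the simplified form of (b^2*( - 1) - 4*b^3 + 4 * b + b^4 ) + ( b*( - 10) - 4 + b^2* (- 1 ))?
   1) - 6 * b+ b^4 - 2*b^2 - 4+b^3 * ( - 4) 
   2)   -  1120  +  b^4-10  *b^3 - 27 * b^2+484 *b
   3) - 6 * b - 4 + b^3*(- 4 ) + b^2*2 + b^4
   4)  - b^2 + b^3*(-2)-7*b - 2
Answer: 1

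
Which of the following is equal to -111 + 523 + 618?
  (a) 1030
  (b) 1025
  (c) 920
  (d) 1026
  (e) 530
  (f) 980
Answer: a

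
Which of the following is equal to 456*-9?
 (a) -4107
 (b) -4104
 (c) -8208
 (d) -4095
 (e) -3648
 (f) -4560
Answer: b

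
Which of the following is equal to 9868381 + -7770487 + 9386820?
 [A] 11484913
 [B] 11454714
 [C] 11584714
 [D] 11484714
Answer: D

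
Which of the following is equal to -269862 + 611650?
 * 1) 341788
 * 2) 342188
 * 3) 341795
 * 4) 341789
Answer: 1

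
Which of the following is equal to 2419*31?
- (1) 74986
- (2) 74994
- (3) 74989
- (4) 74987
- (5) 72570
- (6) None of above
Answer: 3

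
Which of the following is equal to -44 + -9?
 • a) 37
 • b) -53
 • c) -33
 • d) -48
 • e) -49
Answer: b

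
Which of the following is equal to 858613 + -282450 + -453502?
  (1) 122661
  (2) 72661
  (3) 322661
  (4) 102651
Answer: 1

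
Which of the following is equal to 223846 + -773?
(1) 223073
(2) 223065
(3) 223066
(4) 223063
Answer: 1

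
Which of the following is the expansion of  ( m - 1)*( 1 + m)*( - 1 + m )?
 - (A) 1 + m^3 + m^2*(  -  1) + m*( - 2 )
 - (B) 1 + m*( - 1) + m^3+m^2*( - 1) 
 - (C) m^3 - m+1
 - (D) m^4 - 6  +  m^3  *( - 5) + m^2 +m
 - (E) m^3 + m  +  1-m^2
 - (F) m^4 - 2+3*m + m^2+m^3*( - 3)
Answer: B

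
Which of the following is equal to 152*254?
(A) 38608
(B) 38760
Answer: A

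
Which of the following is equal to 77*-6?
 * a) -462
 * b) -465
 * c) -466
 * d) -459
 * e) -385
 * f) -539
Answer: a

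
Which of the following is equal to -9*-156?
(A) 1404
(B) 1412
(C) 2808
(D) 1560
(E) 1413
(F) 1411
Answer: A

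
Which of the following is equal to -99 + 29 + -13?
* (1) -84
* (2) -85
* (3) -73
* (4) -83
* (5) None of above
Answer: 4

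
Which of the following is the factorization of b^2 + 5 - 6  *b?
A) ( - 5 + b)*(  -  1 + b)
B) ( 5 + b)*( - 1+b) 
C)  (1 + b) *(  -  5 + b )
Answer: A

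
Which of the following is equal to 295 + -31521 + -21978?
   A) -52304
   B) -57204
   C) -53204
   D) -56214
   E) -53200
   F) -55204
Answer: C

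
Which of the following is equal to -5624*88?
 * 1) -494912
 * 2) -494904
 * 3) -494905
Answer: 1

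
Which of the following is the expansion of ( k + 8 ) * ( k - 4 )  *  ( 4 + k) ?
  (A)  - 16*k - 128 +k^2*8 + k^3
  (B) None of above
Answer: A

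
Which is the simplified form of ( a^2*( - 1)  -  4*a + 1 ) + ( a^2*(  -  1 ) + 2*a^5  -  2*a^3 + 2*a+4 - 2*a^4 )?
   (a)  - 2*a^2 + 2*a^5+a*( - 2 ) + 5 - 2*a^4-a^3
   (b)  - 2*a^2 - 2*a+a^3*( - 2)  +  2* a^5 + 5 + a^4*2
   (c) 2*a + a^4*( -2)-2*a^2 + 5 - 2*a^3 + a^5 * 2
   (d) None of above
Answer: d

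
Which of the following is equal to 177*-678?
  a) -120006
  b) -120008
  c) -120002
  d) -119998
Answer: a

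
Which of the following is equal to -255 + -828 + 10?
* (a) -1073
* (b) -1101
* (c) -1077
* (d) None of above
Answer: a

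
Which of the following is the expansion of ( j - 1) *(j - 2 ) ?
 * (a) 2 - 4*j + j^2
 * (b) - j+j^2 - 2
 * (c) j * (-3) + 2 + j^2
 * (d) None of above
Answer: c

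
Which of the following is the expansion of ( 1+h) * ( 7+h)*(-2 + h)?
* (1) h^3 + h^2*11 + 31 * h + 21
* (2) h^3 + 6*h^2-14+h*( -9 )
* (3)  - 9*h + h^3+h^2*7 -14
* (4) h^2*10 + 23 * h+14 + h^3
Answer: 2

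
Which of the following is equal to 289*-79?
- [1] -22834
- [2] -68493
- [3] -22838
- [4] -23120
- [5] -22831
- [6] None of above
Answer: 5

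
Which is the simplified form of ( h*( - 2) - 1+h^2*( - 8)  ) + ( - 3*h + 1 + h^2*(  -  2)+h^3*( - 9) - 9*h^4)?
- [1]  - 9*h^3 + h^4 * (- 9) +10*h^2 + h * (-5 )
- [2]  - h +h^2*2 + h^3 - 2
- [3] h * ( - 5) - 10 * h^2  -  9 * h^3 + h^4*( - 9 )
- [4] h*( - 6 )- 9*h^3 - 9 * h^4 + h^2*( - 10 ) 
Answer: 3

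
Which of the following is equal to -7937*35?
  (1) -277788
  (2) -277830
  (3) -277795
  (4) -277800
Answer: 3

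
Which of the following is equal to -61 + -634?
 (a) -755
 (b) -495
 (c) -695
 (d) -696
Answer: c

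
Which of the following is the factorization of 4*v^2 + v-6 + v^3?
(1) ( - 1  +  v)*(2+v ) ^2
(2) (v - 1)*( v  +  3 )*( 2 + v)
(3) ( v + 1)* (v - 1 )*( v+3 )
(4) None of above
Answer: 2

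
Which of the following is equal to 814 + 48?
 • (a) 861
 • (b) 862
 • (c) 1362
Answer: b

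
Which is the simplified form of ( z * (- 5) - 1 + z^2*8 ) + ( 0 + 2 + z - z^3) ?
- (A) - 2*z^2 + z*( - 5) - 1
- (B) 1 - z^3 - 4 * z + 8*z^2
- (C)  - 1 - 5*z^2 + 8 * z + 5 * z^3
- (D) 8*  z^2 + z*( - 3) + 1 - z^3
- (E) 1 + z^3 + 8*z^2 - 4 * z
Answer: B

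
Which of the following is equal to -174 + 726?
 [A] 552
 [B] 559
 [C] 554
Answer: A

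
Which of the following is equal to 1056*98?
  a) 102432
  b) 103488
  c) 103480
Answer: b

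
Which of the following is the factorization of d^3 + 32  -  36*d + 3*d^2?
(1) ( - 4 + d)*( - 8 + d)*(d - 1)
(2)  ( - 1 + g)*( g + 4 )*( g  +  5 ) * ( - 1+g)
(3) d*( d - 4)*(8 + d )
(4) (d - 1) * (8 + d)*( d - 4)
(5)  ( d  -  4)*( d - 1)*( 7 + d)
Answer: 4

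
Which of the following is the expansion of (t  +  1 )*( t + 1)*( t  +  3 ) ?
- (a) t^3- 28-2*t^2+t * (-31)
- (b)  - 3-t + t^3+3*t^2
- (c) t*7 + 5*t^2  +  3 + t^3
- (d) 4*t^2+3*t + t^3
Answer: c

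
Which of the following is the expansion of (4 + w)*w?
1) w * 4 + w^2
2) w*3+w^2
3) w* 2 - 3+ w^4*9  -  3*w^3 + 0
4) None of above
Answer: 1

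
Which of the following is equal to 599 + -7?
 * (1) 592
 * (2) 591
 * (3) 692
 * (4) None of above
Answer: 1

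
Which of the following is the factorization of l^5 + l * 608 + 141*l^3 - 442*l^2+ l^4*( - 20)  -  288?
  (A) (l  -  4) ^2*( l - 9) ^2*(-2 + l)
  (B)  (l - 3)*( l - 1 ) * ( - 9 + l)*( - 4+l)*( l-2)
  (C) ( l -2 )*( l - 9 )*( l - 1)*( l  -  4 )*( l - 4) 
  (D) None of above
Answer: C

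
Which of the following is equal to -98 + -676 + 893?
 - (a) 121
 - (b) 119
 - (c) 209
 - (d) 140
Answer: b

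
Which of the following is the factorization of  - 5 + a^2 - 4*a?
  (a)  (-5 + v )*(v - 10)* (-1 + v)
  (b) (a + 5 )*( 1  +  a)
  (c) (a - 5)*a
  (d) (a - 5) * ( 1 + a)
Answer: d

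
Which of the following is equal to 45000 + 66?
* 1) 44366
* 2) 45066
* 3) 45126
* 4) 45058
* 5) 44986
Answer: 2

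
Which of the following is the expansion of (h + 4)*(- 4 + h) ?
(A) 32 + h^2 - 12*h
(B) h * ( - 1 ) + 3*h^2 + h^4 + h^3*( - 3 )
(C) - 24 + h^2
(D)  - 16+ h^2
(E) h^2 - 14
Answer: D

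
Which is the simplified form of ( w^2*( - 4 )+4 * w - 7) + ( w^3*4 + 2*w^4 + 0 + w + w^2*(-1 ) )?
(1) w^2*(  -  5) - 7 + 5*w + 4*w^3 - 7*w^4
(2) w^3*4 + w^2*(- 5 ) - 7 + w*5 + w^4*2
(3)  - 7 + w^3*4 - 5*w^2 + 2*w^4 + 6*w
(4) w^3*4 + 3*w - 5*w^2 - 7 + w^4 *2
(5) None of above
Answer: 2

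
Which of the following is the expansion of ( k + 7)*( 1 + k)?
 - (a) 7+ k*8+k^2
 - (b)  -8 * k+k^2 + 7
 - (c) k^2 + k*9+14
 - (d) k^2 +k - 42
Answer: a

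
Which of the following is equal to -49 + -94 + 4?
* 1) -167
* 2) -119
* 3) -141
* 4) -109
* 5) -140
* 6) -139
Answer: 6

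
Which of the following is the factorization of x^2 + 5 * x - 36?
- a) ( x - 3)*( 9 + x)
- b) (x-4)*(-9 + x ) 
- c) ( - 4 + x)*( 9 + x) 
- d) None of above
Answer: c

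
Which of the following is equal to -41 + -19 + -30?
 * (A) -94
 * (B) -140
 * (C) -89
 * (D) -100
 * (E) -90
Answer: E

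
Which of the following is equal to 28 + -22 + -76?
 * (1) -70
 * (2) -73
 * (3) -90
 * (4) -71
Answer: 1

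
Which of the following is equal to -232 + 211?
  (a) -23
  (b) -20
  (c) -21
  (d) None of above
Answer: c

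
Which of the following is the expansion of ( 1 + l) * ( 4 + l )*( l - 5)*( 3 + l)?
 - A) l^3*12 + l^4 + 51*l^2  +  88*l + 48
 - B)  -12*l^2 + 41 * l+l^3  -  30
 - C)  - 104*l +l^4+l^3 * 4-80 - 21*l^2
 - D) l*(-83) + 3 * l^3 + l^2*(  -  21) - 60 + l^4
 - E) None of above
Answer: D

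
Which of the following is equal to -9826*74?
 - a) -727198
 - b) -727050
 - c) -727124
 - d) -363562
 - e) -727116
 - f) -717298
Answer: c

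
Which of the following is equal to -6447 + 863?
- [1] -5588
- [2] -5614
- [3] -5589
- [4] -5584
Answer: 4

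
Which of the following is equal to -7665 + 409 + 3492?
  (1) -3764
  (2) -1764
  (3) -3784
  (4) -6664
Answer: 1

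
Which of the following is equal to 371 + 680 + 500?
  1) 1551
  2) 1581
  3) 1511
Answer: 1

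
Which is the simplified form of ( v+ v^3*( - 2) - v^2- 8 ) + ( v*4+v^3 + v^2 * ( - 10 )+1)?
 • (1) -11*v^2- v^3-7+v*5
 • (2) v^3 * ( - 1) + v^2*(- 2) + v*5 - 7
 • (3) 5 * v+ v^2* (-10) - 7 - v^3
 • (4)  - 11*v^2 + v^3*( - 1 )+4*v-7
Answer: 1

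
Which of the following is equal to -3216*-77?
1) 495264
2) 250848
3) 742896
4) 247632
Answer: 4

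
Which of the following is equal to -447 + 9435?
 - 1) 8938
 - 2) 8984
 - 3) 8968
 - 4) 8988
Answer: 4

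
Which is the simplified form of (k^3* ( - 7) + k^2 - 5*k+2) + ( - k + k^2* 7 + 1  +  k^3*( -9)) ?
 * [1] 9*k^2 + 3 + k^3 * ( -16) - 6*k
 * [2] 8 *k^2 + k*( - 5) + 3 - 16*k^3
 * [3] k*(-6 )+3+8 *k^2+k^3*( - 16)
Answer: 3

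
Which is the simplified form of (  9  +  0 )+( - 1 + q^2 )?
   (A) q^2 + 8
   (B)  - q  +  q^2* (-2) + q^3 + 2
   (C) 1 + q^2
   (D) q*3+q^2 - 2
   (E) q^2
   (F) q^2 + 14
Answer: A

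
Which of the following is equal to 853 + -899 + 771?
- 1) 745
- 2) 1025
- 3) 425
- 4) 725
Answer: 4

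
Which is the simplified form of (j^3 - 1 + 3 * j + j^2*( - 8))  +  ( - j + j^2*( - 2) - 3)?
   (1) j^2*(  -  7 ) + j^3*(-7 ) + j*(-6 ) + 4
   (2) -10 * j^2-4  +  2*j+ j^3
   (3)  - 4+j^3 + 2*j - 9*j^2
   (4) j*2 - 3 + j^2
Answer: 2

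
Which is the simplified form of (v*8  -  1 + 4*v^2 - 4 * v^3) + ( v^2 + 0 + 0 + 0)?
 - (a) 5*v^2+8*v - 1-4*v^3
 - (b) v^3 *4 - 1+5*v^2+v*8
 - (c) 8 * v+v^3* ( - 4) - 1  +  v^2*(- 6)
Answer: a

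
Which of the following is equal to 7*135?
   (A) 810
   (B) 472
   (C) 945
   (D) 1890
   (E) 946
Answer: C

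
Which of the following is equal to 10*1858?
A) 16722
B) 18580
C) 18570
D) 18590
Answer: B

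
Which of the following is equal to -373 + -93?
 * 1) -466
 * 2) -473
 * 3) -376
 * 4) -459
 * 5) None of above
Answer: 1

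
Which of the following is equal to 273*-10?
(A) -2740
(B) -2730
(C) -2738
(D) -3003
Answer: B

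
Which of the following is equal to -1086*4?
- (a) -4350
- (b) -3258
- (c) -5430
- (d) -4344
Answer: d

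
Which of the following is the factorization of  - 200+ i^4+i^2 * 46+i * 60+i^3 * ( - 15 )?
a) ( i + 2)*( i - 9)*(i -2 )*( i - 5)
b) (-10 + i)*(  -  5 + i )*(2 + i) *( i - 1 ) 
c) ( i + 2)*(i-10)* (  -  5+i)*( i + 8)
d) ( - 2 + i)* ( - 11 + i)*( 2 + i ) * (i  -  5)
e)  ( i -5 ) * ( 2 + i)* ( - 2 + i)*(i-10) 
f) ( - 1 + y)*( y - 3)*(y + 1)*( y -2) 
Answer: e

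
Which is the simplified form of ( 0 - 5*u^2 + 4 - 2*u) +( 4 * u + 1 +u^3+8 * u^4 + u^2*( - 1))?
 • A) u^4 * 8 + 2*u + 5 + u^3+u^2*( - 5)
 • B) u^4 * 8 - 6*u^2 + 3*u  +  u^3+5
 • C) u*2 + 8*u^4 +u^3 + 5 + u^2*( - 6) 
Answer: C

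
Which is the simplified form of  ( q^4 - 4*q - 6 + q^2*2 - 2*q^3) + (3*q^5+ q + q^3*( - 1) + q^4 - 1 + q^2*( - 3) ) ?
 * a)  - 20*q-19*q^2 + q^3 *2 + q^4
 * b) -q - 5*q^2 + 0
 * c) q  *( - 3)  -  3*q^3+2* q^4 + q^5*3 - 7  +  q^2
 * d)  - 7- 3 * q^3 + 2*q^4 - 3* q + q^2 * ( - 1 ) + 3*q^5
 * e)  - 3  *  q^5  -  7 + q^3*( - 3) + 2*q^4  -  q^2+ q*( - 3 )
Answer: d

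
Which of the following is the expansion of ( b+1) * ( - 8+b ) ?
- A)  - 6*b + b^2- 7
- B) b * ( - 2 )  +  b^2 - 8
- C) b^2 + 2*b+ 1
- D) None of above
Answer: D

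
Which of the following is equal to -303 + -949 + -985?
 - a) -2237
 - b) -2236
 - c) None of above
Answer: a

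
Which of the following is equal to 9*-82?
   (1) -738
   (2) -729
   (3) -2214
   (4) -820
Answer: 1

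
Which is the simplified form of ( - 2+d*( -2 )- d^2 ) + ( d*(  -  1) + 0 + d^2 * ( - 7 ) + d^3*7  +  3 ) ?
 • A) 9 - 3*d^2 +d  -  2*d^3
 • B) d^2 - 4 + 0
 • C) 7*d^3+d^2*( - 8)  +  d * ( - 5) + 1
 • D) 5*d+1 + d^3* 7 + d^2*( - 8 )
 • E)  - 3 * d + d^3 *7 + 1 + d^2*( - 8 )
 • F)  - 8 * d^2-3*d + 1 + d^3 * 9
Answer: E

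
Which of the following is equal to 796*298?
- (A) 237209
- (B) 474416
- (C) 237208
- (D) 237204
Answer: C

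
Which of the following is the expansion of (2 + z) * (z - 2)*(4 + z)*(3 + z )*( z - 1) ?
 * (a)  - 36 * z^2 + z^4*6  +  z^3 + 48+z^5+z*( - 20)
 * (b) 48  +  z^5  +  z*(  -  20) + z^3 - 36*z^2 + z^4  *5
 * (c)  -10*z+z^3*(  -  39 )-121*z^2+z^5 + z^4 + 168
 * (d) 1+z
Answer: a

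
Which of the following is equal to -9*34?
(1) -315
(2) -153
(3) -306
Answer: 3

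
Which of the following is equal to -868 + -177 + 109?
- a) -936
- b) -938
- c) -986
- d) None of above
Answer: a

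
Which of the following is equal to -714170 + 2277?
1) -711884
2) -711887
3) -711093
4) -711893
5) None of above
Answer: 4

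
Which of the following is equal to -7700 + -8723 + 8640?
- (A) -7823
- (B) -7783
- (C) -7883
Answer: B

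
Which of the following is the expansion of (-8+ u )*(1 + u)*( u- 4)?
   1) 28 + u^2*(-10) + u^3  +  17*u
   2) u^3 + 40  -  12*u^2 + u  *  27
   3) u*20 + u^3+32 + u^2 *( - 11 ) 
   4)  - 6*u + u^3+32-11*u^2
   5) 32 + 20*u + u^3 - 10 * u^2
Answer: 3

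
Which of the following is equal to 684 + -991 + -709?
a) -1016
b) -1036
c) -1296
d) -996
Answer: a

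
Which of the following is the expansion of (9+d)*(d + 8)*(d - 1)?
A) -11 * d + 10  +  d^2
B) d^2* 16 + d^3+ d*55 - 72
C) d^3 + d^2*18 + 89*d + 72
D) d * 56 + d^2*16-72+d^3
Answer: B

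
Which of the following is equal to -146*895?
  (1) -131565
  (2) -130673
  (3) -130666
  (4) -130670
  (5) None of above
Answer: 4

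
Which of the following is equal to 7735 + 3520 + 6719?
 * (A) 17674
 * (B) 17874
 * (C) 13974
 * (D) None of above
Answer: D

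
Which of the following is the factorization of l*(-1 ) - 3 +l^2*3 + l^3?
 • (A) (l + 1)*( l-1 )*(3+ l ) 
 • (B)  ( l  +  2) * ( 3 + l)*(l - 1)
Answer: A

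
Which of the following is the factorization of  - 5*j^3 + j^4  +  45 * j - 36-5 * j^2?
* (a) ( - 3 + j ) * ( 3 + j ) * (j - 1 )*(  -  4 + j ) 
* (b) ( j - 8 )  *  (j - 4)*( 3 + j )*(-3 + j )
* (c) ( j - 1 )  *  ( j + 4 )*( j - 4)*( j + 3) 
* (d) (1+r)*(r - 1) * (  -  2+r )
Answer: a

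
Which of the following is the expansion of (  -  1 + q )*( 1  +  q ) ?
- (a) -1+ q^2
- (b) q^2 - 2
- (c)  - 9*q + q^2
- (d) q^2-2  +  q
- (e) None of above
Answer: a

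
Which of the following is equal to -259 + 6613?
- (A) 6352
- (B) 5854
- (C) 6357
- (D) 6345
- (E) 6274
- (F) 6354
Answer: F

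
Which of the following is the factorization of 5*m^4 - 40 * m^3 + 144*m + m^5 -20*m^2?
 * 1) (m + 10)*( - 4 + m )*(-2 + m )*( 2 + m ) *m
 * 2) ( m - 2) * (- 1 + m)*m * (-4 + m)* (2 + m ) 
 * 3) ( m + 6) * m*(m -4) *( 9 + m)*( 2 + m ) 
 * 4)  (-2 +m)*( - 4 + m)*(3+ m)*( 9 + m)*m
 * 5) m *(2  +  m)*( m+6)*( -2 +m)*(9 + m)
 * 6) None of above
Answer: 6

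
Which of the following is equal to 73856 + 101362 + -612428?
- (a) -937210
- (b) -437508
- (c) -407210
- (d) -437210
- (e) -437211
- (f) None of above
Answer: d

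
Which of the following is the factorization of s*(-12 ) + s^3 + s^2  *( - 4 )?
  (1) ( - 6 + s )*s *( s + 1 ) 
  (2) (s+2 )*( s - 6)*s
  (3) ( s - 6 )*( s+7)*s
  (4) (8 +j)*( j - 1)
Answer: 2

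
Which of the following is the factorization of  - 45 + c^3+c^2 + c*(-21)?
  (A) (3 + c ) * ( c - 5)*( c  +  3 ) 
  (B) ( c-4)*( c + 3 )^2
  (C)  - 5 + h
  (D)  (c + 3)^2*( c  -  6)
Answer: A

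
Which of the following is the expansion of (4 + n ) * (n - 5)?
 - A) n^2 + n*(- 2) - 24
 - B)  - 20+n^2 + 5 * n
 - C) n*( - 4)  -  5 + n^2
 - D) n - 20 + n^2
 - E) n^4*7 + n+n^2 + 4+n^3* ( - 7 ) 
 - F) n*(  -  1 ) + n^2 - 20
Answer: F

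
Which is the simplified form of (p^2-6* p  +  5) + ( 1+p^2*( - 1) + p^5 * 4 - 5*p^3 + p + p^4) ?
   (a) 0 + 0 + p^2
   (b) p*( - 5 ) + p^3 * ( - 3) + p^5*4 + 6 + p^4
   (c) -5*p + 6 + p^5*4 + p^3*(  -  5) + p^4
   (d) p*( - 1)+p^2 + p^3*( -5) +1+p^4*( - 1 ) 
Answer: c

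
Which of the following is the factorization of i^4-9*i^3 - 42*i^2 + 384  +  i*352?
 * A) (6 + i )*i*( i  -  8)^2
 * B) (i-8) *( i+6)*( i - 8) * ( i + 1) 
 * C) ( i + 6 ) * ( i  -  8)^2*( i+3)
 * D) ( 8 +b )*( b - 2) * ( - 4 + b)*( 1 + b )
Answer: B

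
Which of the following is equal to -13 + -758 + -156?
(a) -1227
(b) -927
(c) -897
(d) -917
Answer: b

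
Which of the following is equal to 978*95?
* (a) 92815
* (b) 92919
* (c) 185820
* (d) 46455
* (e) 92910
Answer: e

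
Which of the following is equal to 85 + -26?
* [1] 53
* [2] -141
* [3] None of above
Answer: 3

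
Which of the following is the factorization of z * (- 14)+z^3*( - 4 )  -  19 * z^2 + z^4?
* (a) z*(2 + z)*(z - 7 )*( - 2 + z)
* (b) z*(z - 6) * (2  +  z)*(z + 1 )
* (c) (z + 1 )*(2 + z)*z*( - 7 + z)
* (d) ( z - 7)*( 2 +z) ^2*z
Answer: c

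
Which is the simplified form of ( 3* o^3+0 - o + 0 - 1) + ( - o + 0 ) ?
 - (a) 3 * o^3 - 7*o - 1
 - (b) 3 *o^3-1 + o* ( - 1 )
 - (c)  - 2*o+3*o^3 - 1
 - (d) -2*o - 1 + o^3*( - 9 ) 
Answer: c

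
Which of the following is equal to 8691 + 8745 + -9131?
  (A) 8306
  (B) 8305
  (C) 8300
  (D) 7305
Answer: B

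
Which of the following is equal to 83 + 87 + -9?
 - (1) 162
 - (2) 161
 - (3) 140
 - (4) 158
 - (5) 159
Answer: 2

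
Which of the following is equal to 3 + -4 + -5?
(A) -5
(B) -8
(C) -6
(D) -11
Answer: C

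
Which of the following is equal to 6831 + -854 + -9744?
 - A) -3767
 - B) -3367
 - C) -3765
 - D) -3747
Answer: A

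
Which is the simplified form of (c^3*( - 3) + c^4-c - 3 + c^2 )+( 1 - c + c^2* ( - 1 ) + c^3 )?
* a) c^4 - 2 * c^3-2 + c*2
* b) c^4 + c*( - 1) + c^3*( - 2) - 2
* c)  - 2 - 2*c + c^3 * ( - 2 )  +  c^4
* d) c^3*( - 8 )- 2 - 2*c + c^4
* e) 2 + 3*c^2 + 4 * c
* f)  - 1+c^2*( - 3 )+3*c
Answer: c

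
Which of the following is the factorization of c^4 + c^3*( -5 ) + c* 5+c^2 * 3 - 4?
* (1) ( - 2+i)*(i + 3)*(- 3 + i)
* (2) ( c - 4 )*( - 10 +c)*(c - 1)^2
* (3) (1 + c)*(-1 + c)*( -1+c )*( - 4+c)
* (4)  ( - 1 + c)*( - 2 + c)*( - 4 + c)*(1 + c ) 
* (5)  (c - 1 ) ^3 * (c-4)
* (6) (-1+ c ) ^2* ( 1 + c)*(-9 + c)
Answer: 3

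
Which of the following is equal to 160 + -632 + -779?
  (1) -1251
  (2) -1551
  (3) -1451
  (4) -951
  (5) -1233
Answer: 1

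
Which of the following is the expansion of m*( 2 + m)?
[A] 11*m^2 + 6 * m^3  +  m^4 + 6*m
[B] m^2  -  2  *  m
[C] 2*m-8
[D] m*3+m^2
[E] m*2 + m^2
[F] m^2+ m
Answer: E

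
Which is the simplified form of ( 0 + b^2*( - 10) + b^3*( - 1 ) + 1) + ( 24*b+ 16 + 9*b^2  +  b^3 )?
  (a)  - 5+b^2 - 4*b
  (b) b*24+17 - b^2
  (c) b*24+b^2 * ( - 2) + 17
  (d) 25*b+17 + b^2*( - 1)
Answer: b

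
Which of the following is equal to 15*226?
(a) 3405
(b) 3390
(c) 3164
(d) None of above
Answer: b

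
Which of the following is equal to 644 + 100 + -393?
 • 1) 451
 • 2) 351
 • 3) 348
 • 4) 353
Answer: 2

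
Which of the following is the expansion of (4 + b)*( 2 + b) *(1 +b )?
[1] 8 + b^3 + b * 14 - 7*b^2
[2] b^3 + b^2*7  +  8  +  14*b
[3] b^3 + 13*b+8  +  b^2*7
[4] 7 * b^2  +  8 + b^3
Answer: 2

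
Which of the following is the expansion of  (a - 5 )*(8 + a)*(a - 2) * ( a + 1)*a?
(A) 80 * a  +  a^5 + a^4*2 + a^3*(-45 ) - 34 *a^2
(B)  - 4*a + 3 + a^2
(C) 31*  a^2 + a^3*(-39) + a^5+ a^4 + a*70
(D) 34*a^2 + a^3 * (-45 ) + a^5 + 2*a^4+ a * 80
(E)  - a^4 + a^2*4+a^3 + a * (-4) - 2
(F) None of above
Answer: D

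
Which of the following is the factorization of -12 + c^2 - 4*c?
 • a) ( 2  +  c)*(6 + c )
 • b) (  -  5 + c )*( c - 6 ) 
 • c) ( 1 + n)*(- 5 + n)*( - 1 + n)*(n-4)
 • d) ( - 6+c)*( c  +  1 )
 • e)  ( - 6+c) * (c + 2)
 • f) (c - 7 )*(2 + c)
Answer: e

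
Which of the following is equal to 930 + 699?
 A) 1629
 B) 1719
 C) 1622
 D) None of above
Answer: A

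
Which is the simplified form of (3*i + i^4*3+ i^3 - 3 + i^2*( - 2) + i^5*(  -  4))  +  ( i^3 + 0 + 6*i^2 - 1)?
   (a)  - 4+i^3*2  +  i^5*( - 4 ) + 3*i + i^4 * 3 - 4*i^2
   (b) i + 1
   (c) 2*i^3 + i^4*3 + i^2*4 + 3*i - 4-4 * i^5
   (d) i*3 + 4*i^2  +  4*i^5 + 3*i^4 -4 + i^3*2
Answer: c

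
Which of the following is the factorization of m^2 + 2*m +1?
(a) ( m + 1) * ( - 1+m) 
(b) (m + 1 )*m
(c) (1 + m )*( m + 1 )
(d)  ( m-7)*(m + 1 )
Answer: c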